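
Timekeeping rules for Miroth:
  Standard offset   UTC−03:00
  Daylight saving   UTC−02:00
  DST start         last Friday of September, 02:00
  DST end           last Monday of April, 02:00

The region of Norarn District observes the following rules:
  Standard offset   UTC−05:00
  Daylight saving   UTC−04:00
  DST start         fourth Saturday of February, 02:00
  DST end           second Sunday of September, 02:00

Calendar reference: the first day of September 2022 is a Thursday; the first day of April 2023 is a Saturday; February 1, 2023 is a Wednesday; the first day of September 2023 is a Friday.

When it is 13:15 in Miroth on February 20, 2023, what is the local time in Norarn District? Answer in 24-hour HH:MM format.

10:15

1 September 2022 is a Thursday, so Fridays fall on 2, 9, 16, 23, 30; the last is September 30.
1 April 2023 is a Saturday, so Mondays fall on 3, 10, 17, 24; the last is April 24.
Daylight saving runs 30 September 2022 – 24 April 2023; February 20, 2023 is inside that window, so Miroth is at UTC−02:00.
13:15 Miroth + 2h = 15:15 UTC.
1 February 2023 is a Wednesday, so the first Saturday is February 4 and the fourth is February 25.
1 September 2023 is a Friday, so the first Sunday is September 3 and the second is September 10.
At the standard offset (UTC−05:00), 15:15 UTC − 5h = 10:15 Norarn District standard time.
The standard-time date in Norarn District, February 20, 2023, is outside the daylight-saving period (25 February – 10 September), so Norarn District is on standard time, UTC−05:00.
15:15 UTC − 5h = 10:15 Norarn District.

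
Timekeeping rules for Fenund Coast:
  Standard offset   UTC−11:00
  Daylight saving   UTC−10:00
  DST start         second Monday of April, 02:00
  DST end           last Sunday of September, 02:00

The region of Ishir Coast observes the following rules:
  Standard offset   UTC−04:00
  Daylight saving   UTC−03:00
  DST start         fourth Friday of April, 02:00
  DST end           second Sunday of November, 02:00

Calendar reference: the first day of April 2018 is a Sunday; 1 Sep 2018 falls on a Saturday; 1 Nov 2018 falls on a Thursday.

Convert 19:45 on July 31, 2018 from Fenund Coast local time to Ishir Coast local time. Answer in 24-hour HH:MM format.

02:45

1 April 2018 is a Sunday, so the first Monday is April 2 and the second is April 9.
1 September 2018 is a Saturday, so Sundays fall on 2, 9, 16, 23, 30; the last is September 30.
Daylight saving runs 9 April – 30 September; July 31, 2018 is inside that window, so Fenund Coast is at UTC−10:00.
19:45 Fenund Coast + 10h = 05:45 UTC (rolling into the next day, 1 August 2018).
1 April 2018 is a Sunday, so the first Friday is April 6 and the fourth is April 27.
1 November 2018 is a Thursday, so the first Sunday is November 4 and the second is November 11.
At the standard offset (UTC−04:00), 05:45 UTC − 4h = 01:45 Ishir Coast standard time.
The standard-time date in Ishir Coast, August 1, 2018, lies within the daylight-saving period (27 April – 11 November), so Ishir Coast is on daylight time, UTC−03:00.
05:45 UTC − 3h = 02:45 Ishir Coast.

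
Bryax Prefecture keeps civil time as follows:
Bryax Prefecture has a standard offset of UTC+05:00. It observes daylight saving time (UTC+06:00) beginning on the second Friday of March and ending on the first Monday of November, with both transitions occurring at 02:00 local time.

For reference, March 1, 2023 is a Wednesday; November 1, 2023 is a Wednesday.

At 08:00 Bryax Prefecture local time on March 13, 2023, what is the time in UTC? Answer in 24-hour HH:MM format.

1 March 2023 is a Wednesday, so the first Friday is March 3 and the second is March 10.
1 November 2023 is a Wednesday, so the first Monday is November 6.
March 13, 2023 lies within the daylight-saving period (10 March – 6 November), so Bryax Prefecture is on daylight time, UTC+06:00.
08:00 local − 6h = 02:00 UTC.

02:00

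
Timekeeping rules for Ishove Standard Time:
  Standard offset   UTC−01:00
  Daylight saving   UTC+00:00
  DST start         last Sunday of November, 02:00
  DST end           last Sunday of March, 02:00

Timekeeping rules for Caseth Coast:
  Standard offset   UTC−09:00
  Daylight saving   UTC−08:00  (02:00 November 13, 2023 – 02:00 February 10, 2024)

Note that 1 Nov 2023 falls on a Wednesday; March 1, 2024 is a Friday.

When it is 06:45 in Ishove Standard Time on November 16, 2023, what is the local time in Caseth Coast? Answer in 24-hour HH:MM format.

1 November 2023 is a Wednesday, so Sundays fall on 5, 12, 19, 26; the last is November 26.
1 March 2024 is a Friday, so Sundays fall on 3, 10, 17, 24, 31; the last is March 31.
Daylight saving runs 26 November 2023 – 31 March 2024; November 16, 2023 is outside that window, so Ishove Standard Time is on standard time at UTC−01:00.
06:45 Ishove Standard Time + 1h = 07:45 UTC.
At the standard offset (UTC−09:00), 07:45 UTC − 9h = 22:45 Caseth Coast standard time (rolling into the previous day, 15 November 2023).
Daylight saving runs 13 November 2023 – 10 February 2024; the standard-time date in Caseth Coast, November 15, 2023, is inside that window, so Caseth Coast is at UTC−08:00.
07:45 UTC − 8h = 23:45 Caseth Coast (rolling into the previous day, 15 November 2023).

23:45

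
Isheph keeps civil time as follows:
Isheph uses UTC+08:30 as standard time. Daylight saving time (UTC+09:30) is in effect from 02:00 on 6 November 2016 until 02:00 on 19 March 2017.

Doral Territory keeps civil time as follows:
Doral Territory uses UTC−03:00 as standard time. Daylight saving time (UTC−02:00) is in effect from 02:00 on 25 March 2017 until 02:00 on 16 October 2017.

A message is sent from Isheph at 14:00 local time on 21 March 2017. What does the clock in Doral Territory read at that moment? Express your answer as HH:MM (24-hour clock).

21 March 2017 is outside the daylight-saving period (6 November 2016 – 19 March 2017), so Isheph is on standard time, UTC+08:30.
14:00 Isheph − 8h30m = 05:30 UTC.
At the standard offset (UTC−03:00), 05:30 UTC − 3h = 02:30 Doral Territory standard time.
Daylight saving runs 25 March – 16 October; the standard-time date in Doral Territory, 21 March 2017, is outside that window, so Doral Territory is on standard time at UTC−03:00.
05:30 UTC − 3h = 02:30 Doral Territory.

02:30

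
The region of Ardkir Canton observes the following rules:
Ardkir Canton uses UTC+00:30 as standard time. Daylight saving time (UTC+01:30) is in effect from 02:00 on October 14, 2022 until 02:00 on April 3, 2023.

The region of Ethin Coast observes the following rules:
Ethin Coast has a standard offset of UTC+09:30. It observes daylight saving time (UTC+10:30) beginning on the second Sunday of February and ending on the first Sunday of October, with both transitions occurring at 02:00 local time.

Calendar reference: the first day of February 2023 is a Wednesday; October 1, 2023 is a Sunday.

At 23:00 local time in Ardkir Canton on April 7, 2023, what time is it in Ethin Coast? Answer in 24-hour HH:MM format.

09:00

April 7, 2023 is outside the daylight-saving period (14 October 2022 – 3 April 2023), so Ardkir Canton is on standard time, UTC+00:30.
23:00 Ardkir Canton − 0h30m = 22:30 UTC.
1 February 2023 is a Wednesday, so the first Sunday is February 5 and the second is February 12.
1 October 2023 is a Sunday, so the first Sunday is October 1.
At the standard offset (UTC+09:30), 22:30 UTC + 9h30m = 08:00 Ethin Coast standard time (rolling into the next day, 8 April 2023).
The standard-time date in Ethin Coast, April 8, 2023, lies within the daylight-saving period (12 February – 1 October), so Ethin Coast is on daylight time, UTC+10:30.
22:30 UTC + 10h30m = 09:00 Ethin Coast (rolling into the next day, 8 April 2023).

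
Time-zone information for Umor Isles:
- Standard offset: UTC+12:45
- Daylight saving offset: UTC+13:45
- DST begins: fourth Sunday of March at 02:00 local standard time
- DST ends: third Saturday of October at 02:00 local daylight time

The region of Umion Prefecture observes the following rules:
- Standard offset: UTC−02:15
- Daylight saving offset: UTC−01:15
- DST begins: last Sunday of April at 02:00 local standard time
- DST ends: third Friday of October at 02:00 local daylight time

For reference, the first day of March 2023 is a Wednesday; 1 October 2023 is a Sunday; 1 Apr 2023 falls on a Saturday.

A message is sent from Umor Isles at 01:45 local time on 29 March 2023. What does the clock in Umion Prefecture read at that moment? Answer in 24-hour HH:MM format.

09:45

1 March 2023 is a Wednesday, so the first Sunday is March 5 and the fourth is March 26.
1 October 2023 is a Sunday, so the first Saturday is October 7 and the third is October 21.
29 March 2023 falls between 26 March and 21 October, so daylight saving is in effect and Umor Isles is at UTC+13:45.
01:45 Umor Isles − 13h45m = 12:00 UTC (rolling into the previous day, 28 March 2023).
1 April 2023 is a Saturday, so Sundays fall on 2, 9, 16, 23, 30; the last is April 30.
1 October 2023 is a Sunday, so the first Friday is October 6 and the third is October 20.
At the standard offset (UTC−02:15), 12:00 UTC − 2h15m = 09:45 Umion Prefecture standard time.
Daylight saving runs 30 April – 20 October; the standard-time date in Umion Prefecture, 28 March 2023, is outside that window, so Umion Prefecture is on standard time at UTC−02:15.
12:00 UTC − 2h15m = 09:45 Umion Prefecture.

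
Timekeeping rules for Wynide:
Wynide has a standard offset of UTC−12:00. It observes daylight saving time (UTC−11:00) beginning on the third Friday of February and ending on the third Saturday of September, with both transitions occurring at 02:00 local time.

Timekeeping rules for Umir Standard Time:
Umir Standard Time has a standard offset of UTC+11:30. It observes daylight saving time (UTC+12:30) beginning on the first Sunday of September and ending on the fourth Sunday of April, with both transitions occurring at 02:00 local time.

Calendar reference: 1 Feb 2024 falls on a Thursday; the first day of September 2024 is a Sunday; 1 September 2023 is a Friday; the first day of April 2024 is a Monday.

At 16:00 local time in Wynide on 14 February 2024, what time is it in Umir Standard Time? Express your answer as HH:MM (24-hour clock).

1 February 2024 is a Thursday, so the first Friday is February 2 and the third is February 16.
1 September 2024 is a Sunday, so the first Saturday is September 7 and the third is September 21.
Daylight saving runs 16 February – 21 September; 14 February 2024 is outside that window, so Wynide is on standard time at UTC−12:00.
16:00 Wynide + 12h = 04:00 UTC (rolling into the next day, 15 February 2024).
1 September 2023 is a Friday, so the first Sunday is September 3.
1 April 2024 is a Monday, so the first Sunday is April 7 and the fourth is April 28.
At the standard offset (UTC+11:30), 04:00 UTC + 11h30m = 15:30 Umir Standard Time standard time.
The standard-time date in Umir Standard Time, 15 February 2024, lies within the daylight-saving period (3 September 2023 – 28 April 2024), so Umir Standard Time is on daylight time, UTC+12:30.
04:00 UTC + 12h30m = 16:30 Umir Standard Time.

16:30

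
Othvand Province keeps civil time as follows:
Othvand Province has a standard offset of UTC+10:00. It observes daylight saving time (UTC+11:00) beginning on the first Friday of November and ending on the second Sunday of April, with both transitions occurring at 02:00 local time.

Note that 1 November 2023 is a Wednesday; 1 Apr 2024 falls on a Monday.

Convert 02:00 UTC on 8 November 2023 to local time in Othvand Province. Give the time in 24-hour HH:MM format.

13:00

1 November 2023 is a Wednesday, so the first Friday is November 3.
1 April 2024 is a Monday, so the first Sunday is April 7 and the second is April 14.
At the standard offset (UTC+10:00), 02:00 UTC + 10h = 12:00 Othvand Province standard time.
The standard-time date in Othvand Province, 8 November 2023, lies within the daylight-saving period (3 November 2023 – 14 April 2024), so Othvand Province is on daylight time, UTC+11:00.
02:00 UTC + 11h = 13:00 local.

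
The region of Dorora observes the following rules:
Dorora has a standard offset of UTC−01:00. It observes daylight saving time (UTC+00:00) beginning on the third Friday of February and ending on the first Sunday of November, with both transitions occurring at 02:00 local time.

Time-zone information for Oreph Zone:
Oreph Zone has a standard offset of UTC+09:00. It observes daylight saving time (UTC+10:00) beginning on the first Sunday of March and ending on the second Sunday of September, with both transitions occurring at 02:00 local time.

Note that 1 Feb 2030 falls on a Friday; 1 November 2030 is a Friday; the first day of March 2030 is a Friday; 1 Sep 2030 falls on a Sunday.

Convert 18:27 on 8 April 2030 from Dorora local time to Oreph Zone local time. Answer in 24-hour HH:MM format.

04:27

1 February 2030 is a Friday, so the first Friday is February 1 and the third is February 15.
1 November 2030 is a Friday, so the first Sunday is November 3.
8 April 2030 falls between 15 February and 3 November, so daylight saving is in effect and Dorora is at UTC+00:00.
18:27 Dorora − 0h = 18:27 UTC.
1 March 2030 is a Friday, so the first Sunday is March 3.
1 September 2030 is a Sunday, so the first Sunday is September 1 and the second is September 8.
At the standard offset (UTC+09:00), 18:27 UTC + 9h = 03:27 Oreph Zone standard time (rolling into the next day, 9 April 2030).
Daylight saving runs 3 March – 8 September; the standard-time date in Oreph Zone, 9 April 2030, is inside that window, so Oreph Zone is at UTC+10:00.
18:27 UTC + 10h = 04:27 Oreph Zone (rolling into the next day, 9 April 2030).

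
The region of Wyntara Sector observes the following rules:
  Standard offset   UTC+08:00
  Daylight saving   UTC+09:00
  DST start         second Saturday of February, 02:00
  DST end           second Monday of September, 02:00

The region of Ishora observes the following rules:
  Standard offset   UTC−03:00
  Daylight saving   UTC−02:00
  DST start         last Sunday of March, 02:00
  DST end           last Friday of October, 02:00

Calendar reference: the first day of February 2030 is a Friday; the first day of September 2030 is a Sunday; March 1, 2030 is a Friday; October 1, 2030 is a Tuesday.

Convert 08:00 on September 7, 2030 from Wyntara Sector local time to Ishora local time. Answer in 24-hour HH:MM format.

21:00

1 February 2030 is a Friday, so the first Saturday is February 2 and the second is February 9.
1 September 2030 is a Sunday, so the first Monday is September 2 and the second is September 9.
September 7, 2030 lies within the daylight-saving period (9 February – 9 September), so Wyntara Sector is on daylight time, UTC+09:00.
08:00 Wyntara Sector − 9h = 23:00 UTC (rolling into the previous day, 6 September 2030).
1 March 2030 is a Friday, so Sundays fall on 3, 10, 17, 24, 31; the last is March 31.
1 October 2030 is a Tuesday, so Fridays fall on 4, 11, 18, 25; the last is October 25.
At the standard offset (UTC−03:00), 23:00 UTC − 3h = 20:00 Ishora standard time.
The standard-time date in Ishora, September 6, 2030, lies within the daylight-saving period (31 March – 25 October), so Ishora is on daylight time, UTC−02:00.
23:00 UTC − 2h = 21:00 Ishora.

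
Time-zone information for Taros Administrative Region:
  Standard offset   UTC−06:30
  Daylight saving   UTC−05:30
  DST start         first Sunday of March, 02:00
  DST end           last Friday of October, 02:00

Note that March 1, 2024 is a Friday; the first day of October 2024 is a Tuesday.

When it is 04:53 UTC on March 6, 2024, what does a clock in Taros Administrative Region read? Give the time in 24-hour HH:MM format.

23:23

1 March 2024 is a Friday, so the first Sunday is March 3.
1 October 2024 is a Tuesday, so Fridays fall on 4, 11, 18, 25; the last is October 25.
At the standard offset (UTC−06:30), 04:53 UTC − 6h30m = 22:23 Taros Administrative Region standard time (rolling into the previous day, 5 March 2024).
The standard-time date in Taros Administrative Region, March 5, 2024, falls between 3 March and 25 October, so daylight saving is in effect and Taros Administrative Region is at UTC−05:30.
04:53 UTC − 5h30m = 23:23 local (rolling into the previous day, 5 March 2024).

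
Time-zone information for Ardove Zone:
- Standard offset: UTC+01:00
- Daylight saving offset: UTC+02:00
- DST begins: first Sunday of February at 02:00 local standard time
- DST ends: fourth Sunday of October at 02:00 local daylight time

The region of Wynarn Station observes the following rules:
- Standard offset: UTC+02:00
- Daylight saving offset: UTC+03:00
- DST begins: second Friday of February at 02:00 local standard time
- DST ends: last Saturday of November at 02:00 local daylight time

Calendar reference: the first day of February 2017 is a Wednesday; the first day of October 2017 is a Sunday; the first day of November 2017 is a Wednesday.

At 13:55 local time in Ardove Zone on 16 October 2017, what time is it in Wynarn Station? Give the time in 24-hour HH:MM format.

14:55

1 February 2017 is a Wednesday, so the first Sunday is February 5.
1 October 2017 is a Sunday, so the first Sunday is October 1 and the fourth is October 22.
16 October 2017 falls between 5 February and 22 October, so daylight saving is in effect and Ardove Zone is at UTC+02:00.
13:55 Ardove Zone − 2h = 11:55 UTC.
1 February 2017 is a Wednesday, so the first Friday is February 3 and the second is February 10.
1 November 2017 is a Wednesday, so Saturdays fall on 4, 11, 18, 25; the last is November 25.
At the standard offset (UTC+02:00), 11:55 UTC + 2h = 13:55 Wynarn Station standard time.
The standard-time date in Wynarn Station, 16 October 2017, lies within the daylight-saving period (10 February – 25 November), so Wynarn Station is on daylight time, UTC+03:00.
11:55 UTC + 3h = 14:55 Wynarn Station.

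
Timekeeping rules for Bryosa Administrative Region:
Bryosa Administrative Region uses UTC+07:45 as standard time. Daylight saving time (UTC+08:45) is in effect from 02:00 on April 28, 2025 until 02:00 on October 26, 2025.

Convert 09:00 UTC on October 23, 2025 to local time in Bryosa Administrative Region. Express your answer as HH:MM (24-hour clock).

At the standard offset (UTC+07:45), 09:00 UTC + 7h45m = 16:45 Bryosa Administrative Region standard time.
The standard-time date in Bryosa Administrative Region, October 23, 2025, falls between 28 April and 26 October, so daylight saving is in effect and Bryosa Administrative Region is at UTC+08:45.
09:00 UTC + 8h45m = 17:45 local.

17:45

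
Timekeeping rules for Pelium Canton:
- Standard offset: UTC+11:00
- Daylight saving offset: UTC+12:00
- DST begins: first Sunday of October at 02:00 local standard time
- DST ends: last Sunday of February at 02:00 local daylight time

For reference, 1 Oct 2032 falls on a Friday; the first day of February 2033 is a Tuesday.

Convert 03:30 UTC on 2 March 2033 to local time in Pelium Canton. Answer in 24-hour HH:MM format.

1 October 2032 is a Friday, so the first Sunday is October 3.
1 February 2033 is a Tuesday, so Sundays fall on 6, 13, 20, 27; the last is February 27.
At the standard offset (UTC+11:00), 03:30 UTC + 11h = 14:30 Pelium Canton standard time.
The standard-time date in Pelium Canton, 2 March 2033, is outside the daylight-saving period (3 October 2032 – 27 February 2033), so Pelium Canton is on standard time, UTC+11:00.
03:30 UTC + 11h = 14:30 local.

14:30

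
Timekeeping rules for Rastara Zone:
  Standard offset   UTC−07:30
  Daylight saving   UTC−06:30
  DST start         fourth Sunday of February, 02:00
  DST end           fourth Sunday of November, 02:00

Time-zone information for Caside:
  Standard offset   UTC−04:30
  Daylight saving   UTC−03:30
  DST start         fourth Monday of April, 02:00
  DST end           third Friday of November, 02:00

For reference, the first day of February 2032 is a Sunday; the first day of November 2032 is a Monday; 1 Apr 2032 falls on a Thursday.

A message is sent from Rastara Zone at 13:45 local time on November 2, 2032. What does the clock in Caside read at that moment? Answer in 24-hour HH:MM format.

16:45

1 February 2032 is a Sunday, so the first Sunday is February 1 and the fourth is February 22.
1 November 2032 is a Monday, so the first Sunday is November 7 and the fourth is November 28.
November 2, 2032 falls between 22 February and 28 November, so daylight saving is in effect and Rastara Zone is at UTC−06:30.
13:45 Rastara Zone + 6h30m = 20:15 UTC.
1 April 2032 is a Thursday, so the first Monday is April 5 and the fourth is April 26.
1 November 2032 is a Monday, so the first Friday is November 5 and the third is November 19.
At the standard offset (UTC−04:30), 20:15 UTC − 4h30m = 15:45 Caside standard time.
The standard-time date in Caside, November 2, 2032, lies within the daylight-saving period (26 April – 19 November), so Caside is on daylight time, UTC−03:30.
20:15 UTC − 3h30m = 16:45 Caside.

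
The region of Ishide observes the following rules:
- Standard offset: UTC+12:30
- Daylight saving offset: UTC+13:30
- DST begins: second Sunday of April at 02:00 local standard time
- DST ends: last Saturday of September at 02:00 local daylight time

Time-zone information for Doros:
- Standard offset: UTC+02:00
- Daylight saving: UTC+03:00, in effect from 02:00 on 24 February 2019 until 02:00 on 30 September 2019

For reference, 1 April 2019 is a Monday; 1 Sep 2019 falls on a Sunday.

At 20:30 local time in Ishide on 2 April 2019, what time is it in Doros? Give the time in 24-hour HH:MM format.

1 April 2019 is a Monday, so the first Sunday is April 7 and the second is April 14.
1 September 2019 is a Sunday, so Saturdays fall on 7, 14, 21, 28; the last is September 28.
2 April 2019 does not fall between 14 April and 28 September, so daylight saving is not in effect and Ishide is at UTC+12:30.
20:30 Ishide − 12h30m = 08:00 UTC.
At the standard offset (UTC+02:00), 08:00 UTC + 2h = 10:00 Doros standard time.
The standard-time date in Doros, 2 April 2019, lies within the daylight-saving period (24 February – 30 September), so Doros is on daylight time, UTC+03:00.
08:00 UTC + 3h = 11:00 Doros.

11:00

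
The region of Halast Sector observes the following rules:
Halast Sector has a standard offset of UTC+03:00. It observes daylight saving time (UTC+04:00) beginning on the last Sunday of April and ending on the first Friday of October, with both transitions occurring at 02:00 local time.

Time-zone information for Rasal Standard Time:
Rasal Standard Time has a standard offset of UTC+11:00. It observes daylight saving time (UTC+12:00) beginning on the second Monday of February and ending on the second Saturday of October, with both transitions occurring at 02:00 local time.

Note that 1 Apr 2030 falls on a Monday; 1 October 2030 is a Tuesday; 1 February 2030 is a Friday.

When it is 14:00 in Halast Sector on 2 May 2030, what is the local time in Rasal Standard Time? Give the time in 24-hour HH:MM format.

22:00

1 April 2030 is a Monday, so Sundays fall on 7, 14, 21, 28; the last is April 28.
1 October 2030 is a Tuesday, so the first Friday is October 4.
2 May 2030 falls between 28 April and 4 October, so daylight saving is in effect and Halast Sector is at UTC+04:00.
14:00 Halast Sector − 4h = 10:00 UTC.
1 February 2030 is a Friday, so the first Monday is February 4 and the second is February 11.
1 October 2030 is a Tuesday, so the first Saturday is October 5 and the second is October 12.
At the standard offset (UTC+11:00), 10:00 UTC + 11h = 21:00 Rasal Standard Time standard time.
The standard-time date in Rasal Standard Time, 2 May 2030, falls between 11 February and 12 October, so daylight saving is in effect and Rasal Standard Time is at UTC+12:00.
10:00 UTC + 12h = 22:00 Rasal Standard Time.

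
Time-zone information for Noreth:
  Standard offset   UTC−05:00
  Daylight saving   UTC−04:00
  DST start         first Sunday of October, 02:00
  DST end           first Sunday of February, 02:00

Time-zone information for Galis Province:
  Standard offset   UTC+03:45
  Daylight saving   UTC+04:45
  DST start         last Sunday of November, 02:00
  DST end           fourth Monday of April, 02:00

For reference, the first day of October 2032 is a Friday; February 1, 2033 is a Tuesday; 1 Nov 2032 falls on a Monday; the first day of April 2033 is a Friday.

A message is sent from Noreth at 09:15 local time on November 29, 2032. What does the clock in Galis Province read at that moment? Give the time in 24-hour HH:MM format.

18:00

1 October 2032 is a Friday, so the first Sunday is October 3.
1 February 2033 is a Tuesday, so the first Sunday is February 6.
November 29, 2032 falls between 3 October 2032 and 6 February 2033, so daylight saving is in effect and Noreth is at UTC−04:00.
09:15 Noreth + 4h = 13:15 UTC.
1 November 2032 is a Monday, so Sundays fall on 7, 14, 21, 28; the last is November 28.
1 April 2033 is a Friday, so the first Monday is April 4 and the fourth is April 25.
At the standard offset (UTC+03:45), 13:15 UTC + 3h45m = 17:00 Galis Province standard time.
Daylight saving runs 28 November 2032 – 25 April 2033; the standard-time date in Galis Province, November 29, 2032, is inside that window, so Galis Province is at UTC+04:45.
13:15 UTC + 4h45m = 18:00 Galis Province.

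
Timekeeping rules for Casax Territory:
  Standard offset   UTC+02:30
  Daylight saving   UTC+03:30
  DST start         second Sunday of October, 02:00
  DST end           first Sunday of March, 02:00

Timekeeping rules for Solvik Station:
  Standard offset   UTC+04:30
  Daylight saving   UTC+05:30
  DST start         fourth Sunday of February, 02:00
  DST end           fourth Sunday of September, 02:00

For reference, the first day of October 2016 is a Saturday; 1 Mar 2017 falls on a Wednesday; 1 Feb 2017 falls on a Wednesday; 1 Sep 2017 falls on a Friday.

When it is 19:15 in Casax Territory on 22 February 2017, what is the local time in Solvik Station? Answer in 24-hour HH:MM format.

20:15

1 October 2016 is a Saturday, so the first Sunday is October 2 and the second is October 9.
1 March 2017 is a Wednesday, so the first Sunday is March 5.
Daylight saving runs 9 October 2016 – 5 March 2017; 22 February 2017 is inside that window, so Casax Territory is at UTC+03:30.
19:15 Casax Territory − 3h30m = 15:45 UTC.
1 February 2017 is a Wednesday, so the first Sunday is February 5 and the fourth is February 26.
1 September 2017 is a Friday, so the first Sunday is September 3 and the fourth is September 24.
At the standard offset (UTC+04:30), 15:45 UTC + 4h30m = 20:15 Solvik Station standard time.
The standard-time date in Solvik Station, 22 February 2017, does not fall between 26 February and 24 September, so daylight saving is not in effect and Solvik Station is at UTC+04:30.
15:45 UTC + 4h30m = 20:15 Solvik Station.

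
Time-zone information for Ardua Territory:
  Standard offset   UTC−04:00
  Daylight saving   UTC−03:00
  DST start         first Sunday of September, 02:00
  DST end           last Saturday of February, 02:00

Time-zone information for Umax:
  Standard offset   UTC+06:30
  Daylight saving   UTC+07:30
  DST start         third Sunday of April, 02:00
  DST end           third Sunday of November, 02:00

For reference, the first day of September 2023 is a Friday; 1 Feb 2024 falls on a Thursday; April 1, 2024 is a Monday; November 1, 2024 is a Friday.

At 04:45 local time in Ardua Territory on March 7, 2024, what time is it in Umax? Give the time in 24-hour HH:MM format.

1 September 2023 is a Friday, so the first Sunday is September 3.
1 February 2024 is a Thursday, so Saturdays fall on 3, 10, 17, 24; the last is February 24.
Daylight saving runs 3 September 2023 – 24 February 2024; March 7, 2024 is outside that window, so Ardua Territory is on standard time at UTC−04:00.
04:45 Ardua Territory + 4h = 08:45 UTC.
1 April 2024 is a Monday, so the first Sunday is April 7 and the third is April 21.
1 November 2024 is a Friday, so the first Sunday is November 3 and the third is November 17.
At the standard offset (UTC+06:30), 08:45 UTC + 6h30m = 15:15 Umax standard time.
Daylight saving runs 21 April – 17 November; the standard-time date in Umax, March 7, 2024, is outside that window, so Umax is on standard time at UTC+06:30.
08:45 UTC + 6h30m = 15:15 Umax.

15:15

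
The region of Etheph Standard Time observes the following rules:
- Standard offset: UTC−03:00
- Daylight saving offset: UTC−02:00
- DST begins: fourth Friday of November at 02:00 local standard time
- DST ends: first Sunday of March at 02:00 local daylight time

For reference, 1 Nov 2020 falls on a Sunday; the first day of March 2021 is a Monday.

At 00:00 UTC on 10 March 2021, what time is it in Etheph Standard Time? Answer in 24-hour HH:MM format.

1 November 2020 is a Sunday, so the first Friday is November 6 and the fourth is November 27.
1 March 2021 is a Monday, so the first Sunday is March 7.
At the standard offset (UTC−03:00), 00:00 UTC − 3h = 21:00 Etheph Standard Time standard time (rolling into the previous day, 9 March 2021).
The standard-time date in Etheph Standard Time, 9 March 2021, does not fall between 27 November 2020 and 7 March 2021, so daylight saving is not in effect and Etheph Standard Time is at UTC−03:00.
00:00 UTC − 3h = 21:00 local (rolling into the previous day, 9 March 2021).

21:00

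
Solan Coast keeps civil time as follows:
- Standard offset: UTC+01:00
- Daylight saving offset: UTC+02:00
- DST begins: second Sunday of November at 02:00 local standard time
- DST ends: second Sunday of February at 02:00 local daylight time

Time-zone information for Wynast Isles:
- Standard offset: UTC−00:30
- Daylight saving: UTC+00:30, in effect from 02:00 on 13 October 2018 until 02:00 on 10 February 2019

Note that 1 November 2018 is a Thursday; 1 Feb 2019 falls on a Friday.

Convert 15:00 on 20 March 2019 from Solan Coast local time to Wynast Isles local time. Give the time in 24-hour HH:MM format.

13:30

1 November 2018 is a Thursday, so the first Sunday is November 4 and the second is November 11.
1 February 2019 is a Friday, so the first Sunday is February 3 and the second is February 10.
20 March 2019 does not fall between 11 November 2018 and 10 February 2019, so daylight saving is not in effect and Solan Coast is at UTC+01:00.
15:00 Solan Coast − 1h = 14:00 UTC.
At the standard offset (UTC−00:30), 14:00 UTC − 0h30m = 13:30 Wynast Isles standard time.
The standard-time date in Wynast Isles, 20 March 2019, does not fall between 13 October 2018 and 10 February 2019, so daylight saving is not in effect and Wynast Isles is at UTC−00:30.
14:00 UTC − 0h30m = 13:30 Wynast Isles.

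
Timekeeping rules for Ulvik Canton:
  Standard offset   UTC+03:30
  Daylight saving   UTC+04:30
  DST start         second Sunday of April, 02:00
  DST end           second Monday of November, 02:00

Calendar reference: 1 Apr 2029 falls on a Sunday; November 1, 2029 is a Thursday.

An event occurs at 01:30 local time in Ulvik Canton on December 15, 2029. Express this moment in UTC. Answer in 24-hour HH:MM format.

1 April 2029 is a Sunday, so the first Sunday is April 1 and the second is April 8.
1 November 2029 is a Thursday, so the first Monday is November 5 and the second is November 12.
December 15, 2029 is outside the daylight-saving period (8 April – 12 November), so Ulvik Canton is on standard time, UTC+03:30.
01:30 local − 3h30m = 22:00 UTC (rolling into the previous day, 14 December 2029).

22:00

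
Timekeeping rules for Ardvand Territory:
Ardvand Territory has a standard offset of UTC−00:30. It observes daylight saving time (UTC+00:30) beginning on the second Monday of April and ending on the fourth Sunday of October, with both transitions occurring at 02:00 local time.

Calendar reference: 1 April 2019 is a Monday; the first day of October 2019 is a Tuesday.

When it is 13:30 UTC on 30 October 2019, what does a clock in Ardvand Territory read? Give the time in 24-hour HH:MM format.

13:00

1 April 2019 is a Monday, so the first Monday is April 1 and the second is April 8.
1 October 2019 is a Tuesday, so the first Sunday is October 6 and the fourth is October 27.
At the standard offset (UTC−00:30), 13:30 UTC − 0h30m = 13:00 Ardvand Territory standard time.
The standard-time date in Ardvand Territory, 30 October 2019, is outside the daylight-saving period (8 April – 27 October), so Ardvand Territory is on standard time, UTC−00:30.
13:30 UTC − 0h30m = 13:00 local.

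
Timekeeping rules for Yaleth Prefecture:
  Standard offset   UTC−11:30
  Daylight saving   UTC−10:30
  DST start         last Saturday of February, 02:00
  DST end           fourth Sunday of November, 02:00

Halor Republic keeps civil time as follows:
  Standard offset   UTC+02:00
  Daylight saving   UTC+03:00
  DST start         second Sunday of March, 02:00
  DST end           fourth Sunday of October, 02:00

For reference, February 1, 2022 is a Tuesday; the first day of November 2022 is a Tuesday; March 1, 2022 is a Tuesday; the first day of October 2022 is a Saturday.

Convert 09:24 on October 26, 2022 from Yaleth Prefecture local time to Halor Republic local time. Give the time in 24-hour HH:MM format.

21:54

1 February 2022 is a Tuesday, so Saturdays fall on 5, 12, 19, 26; the last is February 26.
1 November 2022 is a Tuesday, so the first Sunday is November 6 and the fourth is November 27.
October 26, 2022 falls between 26 February and 27 November, so daylight saving is in effect and Yaleth Prefecture is at UTC−10:30.
09:24 Yaleth Prefecture + 10h30m = 19:54 UTC.
1 March 2022 is a Tuesday, so the first Sunday is March 6 and the second is March 13.
1 October 2022 is a Saturday, so the first Sunday is October 2 and the fourth is October 23.
At the standard offset (UTC+02:00), 19:54 UTC + 2h = 21:54 Halor Republic standard time.
The standard-time date in Halor Republic, October 26, 2022, does not fall between 13 March and 23 October, so daylight saving is not in effect and Halor Republic is at UTC+02:00.
19:54 UTC + 2h = 21:54 Halor Republic.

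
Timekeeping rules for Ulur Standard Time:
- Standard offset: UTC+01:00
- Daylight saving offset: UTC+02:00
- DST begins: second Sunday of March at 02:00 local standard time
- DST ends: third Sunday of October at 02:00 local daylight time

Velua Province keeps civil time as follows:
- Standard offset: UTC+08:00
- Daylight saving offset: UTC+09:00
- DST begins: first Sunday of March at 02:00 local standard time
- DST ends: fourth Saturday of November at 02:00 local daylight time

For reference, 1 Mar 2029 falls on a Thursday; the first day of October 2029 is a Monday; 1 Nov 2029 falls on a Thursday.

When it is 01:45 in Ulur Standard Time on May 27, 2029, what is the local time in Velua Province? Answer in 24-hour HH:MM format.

1 March 2029 is a Thursday, so the first Sunday is March 4 and the second is March 11.
1 October 2029 is a Monday, so the first Sunday is October 7 and the third is October 21.
May 27, 2029 lies within the daylight-saving period (11 March – 21 October), so Ulur Standard Time is on daylight time, UTC+02:00.
01:45 Ulur Standard Time − 2h = 23:45 UTC (rolling into the previous day, 26 May 2029).
1 March 2029 is a Thursday, so the first Sunday is March 4.
1 November 2029 is a Thursday, so the first Saturday is November 3 and the fourth is November 24.
At the standard offset (UTC+08:00), 23:45 UTC + 8h = 07:45 Velua Province standard time (rolling into the next day, 27 May 2029).
The standard-time date in Velua Province, May 27, 2029, falls between 4 March and 24 November, so daylight saving is in effect and Velua Province is at UTC+09:00.
23:45 UTC + 9h = 08:45 Velua Province (rolling into the next day, 27 May 2029).

08:45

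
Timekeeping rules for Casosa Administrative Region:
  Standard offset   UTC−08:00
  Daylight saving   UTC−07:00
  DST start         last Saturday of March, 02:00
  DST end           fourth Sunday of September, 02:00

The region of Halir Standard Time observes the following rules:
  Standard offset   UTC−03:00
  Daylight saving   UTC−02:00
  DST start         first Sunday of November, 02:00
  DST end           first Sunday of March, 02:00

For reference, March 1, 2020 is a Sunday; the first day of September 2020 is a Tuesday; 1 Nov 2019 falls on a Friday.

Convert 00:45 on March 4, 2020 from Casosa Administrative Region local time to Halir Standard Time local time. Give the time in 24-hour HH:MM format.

05:45

1 March 2020 is a Sunday, so Saturdays fall on 7, 14, 21, 28; the last is March 28.
1 September 2020 is a Tuesday, so the first Sunday is September 6 and the fourth is September 27.
March 4, 2020 is outside the daylight-saving period (28 March – 27 September), so Casosa Administrative Region is on standard time, UTC−08:00.
00:45 Casosa Administrative Region + 8h = 08:45 UTC.
1 November 2019 is a Friday, so the first Sunday is November 3.
1 March 2020 is a Sunday, so the first Sunday is March 1.
At the standard offset (UTC−03:00), 08:45 UTC − 3h = 05:45 Halir Standard Time standard time.
The standard-time date in Halir Standard Time, March 4, 2020, is outside the daylight-saving period (3 November 2019 – 1 March 2020), so Halir Standard Time is on standard time, UTC−03:00.
08:45 UTC − 3h = 05:45 Halir Standard Time.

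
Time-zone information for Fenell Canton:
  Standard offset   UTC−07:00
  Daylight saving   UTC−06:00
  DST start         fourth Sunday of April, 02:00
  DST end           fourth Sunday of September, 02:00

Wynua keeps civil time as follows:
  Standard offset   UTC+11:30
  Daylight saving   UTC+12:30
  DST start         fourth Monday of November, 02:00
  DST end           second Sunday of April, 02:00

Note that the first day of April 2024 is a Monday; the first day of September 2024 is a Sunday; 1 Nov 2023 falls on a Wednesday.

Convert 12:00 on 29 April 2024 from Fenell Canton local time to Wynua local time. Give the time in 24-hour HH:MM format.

1 April 2024 is a Monday, so the first Sunday is April 7 and the fourth is April 28.
1 September 2024 is a Sunday, so the first Sunday is September 1 and the fourth is September 22.
29 April 2024 lies within the daylight-saving period (28 April – 22 September), so Fenell Canton is on daylight time, UTC−06:00.
12:00 Fenell Canton + 6h = 18:00 UTC.
1 November 2023 is a Wednesday, so the first Monday is November 6 and the fourth is November 27.
1 April 2024 is a Monday, so the first Sunday is April 7 and the second is April 14.
At the standard offset (UTC+11:30), 18:00 UTC + 11h30m = 05:30 Wynua standard time (rolling into the next day, 30 April 2024).
The standard-time date in Wynua, 30 April 2024, is outside the daylight-saving period (27 November 2023 – 14 April 2024), so Wynua is on standard time, UTC+11:30.
18:00 UTC + 11h30m = 05:30 Wynua (rolling into the next day, 30 April 2024).

05:30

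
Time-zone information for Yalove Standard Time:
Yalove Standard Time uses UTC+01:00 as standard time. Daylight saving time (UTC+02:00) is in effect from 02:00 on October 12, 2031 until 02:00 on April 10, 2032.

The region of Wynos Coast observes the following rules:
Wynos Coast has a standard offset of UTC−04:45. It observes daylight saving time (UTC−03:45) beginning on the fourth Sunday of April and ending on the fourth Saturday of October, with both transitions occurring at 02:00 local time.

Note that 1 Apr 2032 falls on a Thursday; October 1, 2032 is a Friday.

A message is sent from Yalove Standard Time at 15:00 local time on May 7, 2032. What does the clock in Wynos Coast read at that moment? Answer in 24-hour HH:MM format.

10:15

Daylight saving runs 12 October 2031 – 10 April 2032; May 7, 2032 is outside that window, so Yalove Standard Time is on standard time at UTC+01:00.
15:00 Yalove Standard Time − 1h = 14:00 UTC.
1 April 2032 is a Thursday, so the first Sunday is April 4 and the fourth is April 25.
1 October 2032 is a Friday, so the first Saturday is October 2 and the fourth is October 23.
At the standard offset (UTC−04:45), 14:00 UTC − 4h45m = 09:15 Wynos Coast standard time.
The standard-time date in Wynos Coast, May 7, 2032, falls between 25 April and 23 October, so daylight saving is in effect and Wynos Coast is at UTC−03:45.
14:00 UTC − 3h45m = 10:15 Wynos Coast.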